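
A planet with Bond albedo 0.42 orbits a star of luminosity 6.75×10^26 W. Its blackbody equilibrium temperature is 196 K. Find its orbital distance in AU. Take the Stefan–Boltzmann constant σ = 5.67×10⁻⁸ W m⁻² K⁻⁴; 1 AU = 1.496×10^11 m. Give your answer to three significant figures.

2.04 AU

Energy balance gives S = 4σT⁴/(1−α) = 577.1 W m⁻².
S = L/(4πd²) → d = √(L/4πS) = √(6.75×10^26/(4π·577.1)) = 3.051×10^11 m = 2.039 AU.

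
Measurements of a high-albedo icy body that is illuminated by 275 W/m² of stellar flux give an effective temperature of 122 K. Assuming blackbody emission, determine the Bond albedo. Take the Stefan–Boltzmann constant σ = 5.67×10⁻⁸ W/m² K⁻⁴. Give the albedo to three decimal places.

0.817

Energy balance: S(1−α)/4 = σT⁴, so 1−α = 4σT⁴/S.
4σT⁴ = 4·5.67×10⁻⁸·(122)⁴ = 50.24 W/m².
Hence α = 1 − 50.24/275.0 = 0.8173.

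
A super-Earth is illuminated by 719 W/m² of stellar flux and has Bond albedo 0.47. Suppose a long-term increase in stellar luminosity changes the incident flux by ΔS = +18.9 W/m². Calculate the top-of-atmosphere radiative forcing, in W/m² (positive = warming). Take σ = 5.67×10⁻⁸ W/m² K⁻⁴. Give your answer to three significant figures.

Only a fraction (1−α) is absorbed and it's spread over 4πR², so ΔF = (1−α)ΔS/4 = 2.504 W/m².

2.50 W/m²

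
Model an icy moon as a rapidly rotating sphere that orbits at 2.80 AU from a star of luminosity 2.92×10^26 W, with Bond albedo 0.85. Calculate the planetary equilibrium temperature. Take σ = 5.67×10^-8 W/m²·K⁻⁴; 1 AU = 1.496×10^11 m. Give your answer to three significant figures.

d = 2.80 × 1.496×10^11 m = 4.189×10^11 m.
Flux at the orbit: S = L/(4πd²) = 2.92×10^26/(4π·(4.19×10^11)²) = 132.4 W/m².
Averaging over the sphere, the absorbed flux is S(1−α)/4 = 4.966 W/m².
Set σT⁴ = 4.966 → T = (4.966/σ)^(1/4) = 96.74 K.

96.7 K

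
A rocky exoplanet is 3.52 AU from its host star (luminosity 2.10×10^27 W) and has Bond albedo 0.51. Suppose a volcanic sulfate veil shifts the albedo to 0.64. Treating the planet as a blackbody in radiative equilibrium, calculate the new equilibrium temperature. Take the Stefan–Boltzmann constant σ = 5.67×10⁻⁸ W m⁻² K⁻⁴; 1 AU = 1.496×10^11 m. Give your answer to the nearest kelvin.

176 K

Orbital distance: d = 3.52 AU = 5.266×10^11 m.
Flux at the orbit: S = L/(4πd²) = 2.10×10^27/(4π·(5.27×10^11)²) = 602.6 W m⁻².
New equilibrium: T₂ = [(1−0.64)·602.6/(4σ)]^(1/4) = 175.9 K.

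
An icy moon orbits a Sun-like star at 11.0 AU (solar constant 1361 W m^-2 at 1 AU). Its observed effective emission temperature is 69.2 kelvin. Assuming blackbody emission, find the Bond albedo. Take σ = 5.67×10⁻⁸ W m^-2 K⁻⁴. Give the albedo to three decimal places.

Flux at the orbit: S = 1361/(11.0)² = 11.25 W m^-2.
Rearranging the radiative balance, α = 1 − 4σT⁴/S.
σT⁴ = 1.300 W m^-2, so 4σT⁴ = 5.201 W m^-2.
1−α = 5.201/11.25 = 0.4624, so α = 0.5376.

0.538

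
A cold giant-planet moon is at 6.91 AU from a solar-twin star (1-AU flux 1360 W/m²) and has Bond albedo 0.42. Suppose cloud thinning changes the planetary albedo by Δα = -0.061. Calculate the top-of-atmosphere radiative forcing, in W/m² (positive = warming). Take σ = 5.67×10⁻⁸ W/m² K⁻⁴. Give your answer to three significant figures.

0.434 W/m²

By the inverse-square law, S = 1360/6.91² = 28.48 W/m².
ΔF = −(S/4)Δα = −(28.48/4)×(-0.061) = 0.4344 W/m².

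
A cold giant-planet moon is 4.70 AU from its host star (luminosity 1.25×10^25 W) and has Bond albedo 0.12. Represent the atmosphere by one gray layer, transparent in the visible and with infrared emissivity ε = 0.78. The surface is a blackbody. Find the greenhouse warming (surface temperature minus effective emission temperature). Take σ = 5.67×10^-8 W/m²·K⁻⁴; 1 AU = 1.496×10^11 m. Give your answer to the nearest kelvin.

7 K

d = 4.70 × 1.496×10^11 m = 7.031×10^11 m.
S = L/(4πd²) = 2.012 W/m².
The planet radiates to space at T_e = [S(1−α)/(4σ)]^(1/4) = 52.86 K.
For a single slab of emissivity ε, T_s⁴ = 2T_e⁴/(2−ε); thus T_s = 52.86·(1.639)^(1/4) = 59.81 K.
T_s − T_e = 59.81 − 52.86 = 6.953 K.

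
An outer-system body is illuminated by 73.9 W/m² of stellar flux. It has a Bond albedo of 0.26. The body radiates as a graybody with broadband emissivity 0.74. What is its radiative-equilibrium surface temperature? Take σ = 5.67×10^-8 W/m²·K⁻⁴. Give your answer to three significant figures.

134 kelvin

The planet absorbs (1−α)S over its disc πR² and re-emits over 4πR², so the mean absorbed flux is (1−0.26)·73.90/4 = 13.67 W/m².
Equating to εσT⁴ with ε = 0.74: T = (13.67/0.74σ)^(1/4) = 134.4 K.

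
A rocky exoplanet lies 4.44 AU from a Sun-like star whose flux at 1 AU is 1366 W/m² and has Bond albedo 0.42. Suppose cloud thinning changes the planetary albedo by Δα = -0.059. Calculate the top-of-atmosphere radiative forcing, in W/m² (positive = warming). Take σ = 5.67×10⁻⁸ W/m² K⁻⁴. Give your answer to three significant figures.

1.02 W/m²

By the inverse-square law, S = 1366/4.44² = 69.29 W/m².
ΔF = −(S/4)Δα = −(69.29/4)×(-0.059) = 1.022 W/m².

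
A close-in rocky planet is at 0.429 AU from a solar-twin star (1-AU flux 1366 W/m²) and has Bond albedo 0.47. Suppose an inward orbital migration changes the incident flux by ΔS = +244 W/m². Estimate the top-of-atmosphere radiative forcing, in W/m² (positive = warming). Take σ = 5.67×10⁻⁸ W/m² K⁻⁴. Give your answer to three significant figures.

Irradiance scales as 1/d², so S = 1366 W/m² × (1/0.429)² = 7422 W/m².
Only a fraction (1−α) is absorbed and it's spread over 4πR², so ΔF = (1−α)ΔS/4 = 32.33 W/m².

32.3 W/m²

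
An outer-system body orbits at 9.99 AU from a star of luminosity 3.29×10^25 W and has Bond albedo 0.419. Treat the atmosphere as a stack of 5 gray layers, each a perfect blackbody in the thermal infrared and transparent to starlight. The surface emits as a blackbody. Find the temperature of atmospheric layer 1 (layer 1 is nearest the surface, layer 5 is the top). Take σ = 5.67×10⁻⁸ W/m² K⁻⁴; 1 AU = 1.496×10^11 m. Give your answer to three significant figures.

62.2 kelvin

d = 9.99 × 1.496×10^11 m = 1.495×10^12 m.
Spreading L over a sphere of radius d: S = 3.29×10^25/(4π·1.49×10^12²) = 1.172 W/m².
Top-of-atmosphere balance: σT_e⁴ = S(1−α)/4 = 0.1703 W/m² → T_e = 41.63 K.
The net upward flux σT_e⁴ is constant between every pair of levels, so T_k⁴ = (N+1−k)T_e⁴.
T_1 = (5)^(1/4)·41.63 = 62.25 K.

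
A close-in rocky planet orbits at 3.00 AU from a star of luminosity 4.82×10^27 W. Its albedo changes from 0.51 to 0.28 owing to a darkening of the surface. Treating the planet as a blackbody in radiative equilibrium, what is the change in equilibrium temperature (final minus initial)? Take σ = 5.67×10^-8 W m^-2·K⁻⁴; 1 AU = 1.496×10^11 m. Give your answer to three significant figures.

d = 3.00 × 1.496×10^11 m = 4.488×10^11 m.
S = L/(4πd²) = 1904 W m^-2.
With α = 0.51, T₁ = 253.3 K.
With α = 0.28, T₂ = 278.8 K.
ΔT = T₂ − T₁ = 25.58 K.

25.6 kelvin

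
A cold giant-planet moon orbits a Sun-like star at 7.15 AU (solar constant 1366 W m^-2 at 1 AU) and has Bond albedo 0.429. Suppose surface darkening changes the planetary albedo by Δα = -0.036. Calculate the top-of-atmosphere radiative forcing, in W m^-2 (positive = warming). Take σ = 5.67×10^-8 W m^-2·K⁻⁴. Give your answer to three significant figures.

Flux at the orbit: S = 1366/(7.15)² = 26.72 W m^-2.
ΔF = −(S/4)Δα = −(26.72/4)×(-0.036) = 0.2405 W m^-2.

0.240 W m^-2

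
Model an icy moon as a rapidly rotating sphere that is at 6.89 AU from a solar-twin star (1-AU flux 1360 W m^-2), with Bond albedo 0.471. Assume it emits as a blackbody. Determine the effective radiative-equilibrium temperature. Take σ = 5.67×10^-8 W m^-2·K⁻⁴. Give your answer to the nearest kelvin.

Irradiance scales as 1/d², so S = 1360 W m^-2 × (1/6.89)² = 28.65 W m^-2.
Absorbed flux (global mean): S(1−α)/4 = 28.65·0.529/4 = 3.789 W m^-2.
In equilibrium σT⁴ equals this, so T = 90.41 K.

90 K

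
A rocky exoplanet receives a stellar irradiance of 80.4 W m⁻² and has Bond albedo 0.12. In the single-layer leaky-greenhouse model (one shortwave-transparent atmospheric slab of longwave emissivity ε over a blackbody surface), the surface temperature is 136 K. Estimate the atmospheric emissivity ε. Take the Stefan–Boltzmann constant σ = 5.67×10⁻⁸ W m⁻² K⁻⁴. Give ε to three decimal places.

TOA balance gives T_e = 132.9 K.
T_s⁴ = T_e⁴·2/(2−ε) → ε = 2 − 2(T_e/T_s)⁴ = 2 − 2·(132.9/136)⁴ = 0.1762.

0.176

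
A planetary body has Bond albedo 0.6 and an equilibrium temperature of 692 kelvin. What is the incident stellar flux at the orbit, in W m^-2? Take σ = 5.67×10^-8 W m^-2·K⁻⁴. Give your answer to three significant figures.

From S(1−α)/4 = σT⁴: S = 4σT⁴/(1−α).
The emitted flux is σT⁴ = 13000 W m^-2.
S = 4·13000/0.4 = 1.300×10^5 W m^-2.

1.30×10^5 W m^-2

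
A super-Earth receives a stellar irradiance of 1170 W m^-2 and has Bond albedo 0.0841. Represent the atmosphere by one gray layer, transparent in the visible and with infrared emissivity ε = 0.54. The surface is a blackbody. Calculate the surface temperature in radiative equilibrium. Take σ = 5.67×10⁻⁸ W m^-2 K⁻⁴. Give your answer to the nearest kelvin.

284 K

The planet radiates to space at T_e = [S(1−α)/(4σ)]^(1/4) = 262.2 K.
For a single slab of emissivity ε, T_s⁴ = 2T_e⁴/(2−ε); thus T_s = 262.2·(1.37)^(1/4) = 283.6 K.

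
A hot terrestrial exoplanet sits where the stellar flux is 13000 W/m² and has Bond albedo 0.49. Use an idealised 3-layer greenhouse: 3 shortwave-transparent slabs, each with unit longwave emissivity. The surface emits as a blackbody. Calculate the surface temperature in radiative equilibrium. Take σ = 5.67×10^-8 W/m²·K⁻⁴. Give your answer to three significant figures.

OLR = S(1−α)/4 = 1658 W/m²; the top layer radiates at T_e = 413.5 K.
With N = 3 opaque layers, T_s = (N+1)^(1/4)·T_e = 4^(1/4)·413.5 = 584.8 K.

585 K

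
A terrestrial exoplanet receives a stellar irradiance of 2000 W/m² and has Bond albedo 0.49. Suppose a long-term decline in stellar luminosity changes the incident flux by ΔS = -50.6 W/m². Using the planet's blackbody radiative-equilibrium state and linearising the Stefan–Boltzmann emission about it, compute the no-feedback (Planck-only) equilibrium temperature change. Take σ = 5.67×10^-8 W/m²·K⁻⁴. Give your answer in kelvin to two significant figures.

-1.6 kelvin

Unperturbed T_e = [2000·(1−0.49)/(4σ)]^¼ = 259.0 K.
ΔF = Δ[S(1−α)]/4 = (1−0.49)·-50.6/4 = -6.452 W/m².
Planck response: λ_P = 4σT_e³ = 4·5.67×10⁻⁸·(259.0)³ = 3.939 W/m²/K.
Hence the no-feedback warming is ΔF/(4σT_e³) = -1.64 K.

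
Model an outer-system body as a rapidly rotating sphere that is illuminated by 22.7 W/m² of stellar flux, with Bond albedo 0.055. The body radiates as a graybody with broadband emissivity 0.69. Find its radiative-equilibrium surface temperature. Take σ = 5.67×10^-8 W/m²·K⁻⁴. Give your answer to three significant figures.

108 K

Averaging over the sphere, the absorbed flux is S(1−α)/4 = 5.363 W/m².
Radiative balance εσT⁴ = 5.363 gives T = [5.363/(0.69·σ)]^(1/4) = 108.2 K.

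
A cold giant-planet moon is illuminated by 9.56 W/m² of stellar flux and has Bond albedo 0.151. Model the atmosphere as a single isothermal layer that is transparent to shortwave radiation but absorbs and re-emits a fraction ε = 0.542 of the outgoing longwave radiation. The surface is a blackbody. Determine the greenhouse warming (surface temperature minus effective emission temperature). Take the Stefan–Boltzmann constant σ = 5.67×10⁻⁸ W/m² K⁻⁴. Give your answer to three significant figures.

Effective emission temperature (TOA balance): σT_e⁴ = S(1−α)/4 = 2.029 W/m² → T_e = 77.34 K.
Surface balance with a leaky layer gives σT_s⁴ = σT_e⁴·2/(2−ε), so T_s = T_e·[2/(2−0.542)]^(1/4) = 83.70 K.
Greenhouse warming: T_s − T_e = 6.360 K.

6.36 K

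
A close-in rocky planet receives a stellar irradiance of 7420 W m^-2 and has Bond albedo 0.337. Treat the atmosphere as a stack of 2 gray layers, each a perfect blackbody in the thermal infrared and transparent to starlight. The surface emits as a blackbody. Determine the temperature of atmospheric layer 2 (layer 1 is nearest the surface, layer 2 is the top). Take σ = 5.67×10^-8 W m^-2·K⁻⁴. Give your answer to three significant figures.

OLR = S(1−α)/4 = 1230 W m^-2; the top layer radiates at T_e = 383.8 K.
In the N-layer model, layer k (counted from the surface) has T_k = (N+1−k)^(1/4)·T_e.
With k = 2: T_2 = (2+1−2)^¼·383.8 K = 383.8 K.

384 kelvin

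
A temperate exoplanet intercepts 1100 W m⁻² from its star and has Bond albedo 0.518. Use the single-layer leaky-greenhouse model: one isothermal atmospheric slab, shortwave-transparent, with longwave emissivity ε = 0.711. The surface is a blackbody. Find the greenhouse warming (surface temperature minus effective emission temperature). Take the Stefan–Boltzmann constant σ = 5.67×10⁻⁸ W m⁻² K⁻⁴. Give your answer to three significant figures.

The planet radiates to space at T_e = [S(1−α)/(4σ)]^(1/4) = 219.9 K.
For a single slab of emissivity ε, T_s⁴ = 2T_e⁴/(2−ε); thus T_s = 219.9·(1.552)^(1/4) = 245.4 K.
The atmosphere warms the surface by 25.52 K.

25.5 K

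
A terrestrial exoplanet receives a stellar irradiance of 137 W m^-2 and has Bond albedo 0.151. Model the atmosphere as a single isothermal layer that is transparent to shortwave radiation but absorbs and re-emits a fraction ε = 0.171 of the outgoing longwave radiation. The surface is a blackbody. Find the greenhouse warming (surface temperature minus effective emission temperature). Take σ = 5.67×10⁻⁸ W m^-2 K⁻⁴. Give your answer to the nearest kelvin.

3 kelvin

The planet radiates to space at T_e = [S(1−α)/(4σ)]^(1/4) = 150.5 K.
Surface balance with a leaky layer gives σT_s⁴ = σT_e⁴·2/(2−ε), so T_s = T_e·[2/(2−0.171)]^(1/4) = 153.9 K.
The atmosphere warms the surface by 3.400 K.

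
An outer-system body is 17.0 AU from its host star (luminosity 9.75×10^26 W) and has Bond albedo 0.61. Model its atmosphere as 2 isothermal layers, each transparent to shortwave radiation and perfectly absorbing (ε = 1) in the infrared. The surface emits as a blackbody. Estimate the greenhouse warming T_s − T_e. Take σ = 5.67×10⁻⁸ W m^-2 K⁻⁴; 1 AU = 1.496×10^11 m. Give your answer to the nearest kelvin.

d = 17.0 × 1.496×10^11 m = 2.543×10^12 m.
Flux at the orbit: S = L/(4πd²) = 9.75×10^26/(4π·(2.54×10^12)²) = 12.00 W m^-2.
The effective emission temperature is T_e = [S(1−α)/(4σ)]^¼ = 67.39 K.
T_s = (N+1)^(1/4)·T_e = 88.69 K.
Warming: T_s − T_e = 21.30 K.

21 K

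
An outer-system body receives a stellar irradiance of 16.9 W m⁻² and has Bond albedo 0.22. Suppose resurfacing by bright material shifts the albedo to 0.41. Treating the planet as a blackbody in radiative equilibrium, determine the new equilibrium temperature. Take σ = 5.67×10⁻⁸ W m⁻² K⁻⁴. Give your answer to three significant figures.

New equilibrium: T₂ = [(1−0.41)·16.90/(4σ)]^(1/4) = 81.43 K.

81.4 K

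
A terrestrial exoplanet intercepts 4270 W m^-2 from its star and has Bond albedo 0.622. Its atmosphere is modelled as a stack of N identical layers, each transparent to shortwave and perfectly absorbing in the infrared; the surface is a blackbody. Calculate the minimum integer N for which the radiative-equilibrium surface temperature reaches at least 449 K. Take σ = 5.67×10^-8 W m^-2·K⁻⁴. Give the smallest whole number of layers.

Top-of-atmosphere balance: σT_e⁴ = S(1−α)/4 = 403.5 W m^-2 → T_e = 290.4 K.
Need (N+1)T_e⁴ ≥ T_s⁴, i.e. N+1 ≥ (449/290.4)⁴ = 5.711.
The minimum whole number is N = 5.

5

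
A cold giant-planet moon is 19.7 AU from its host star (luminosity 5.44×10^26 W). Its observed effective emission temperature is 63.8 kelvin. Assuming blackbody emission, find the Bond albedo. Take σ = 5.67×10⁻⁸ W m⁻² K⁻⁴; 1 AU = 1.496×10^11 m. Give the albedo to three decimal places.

d = 19.7 × 1.496×10^11 m = 2.947×10^12 m.
S = L/(4πd²) = 4.984 W m⁻².
From σT⁴ = S(1−α)/4 we invert for α: 1−α = 4σT⁴/S.
4σT⁴ = 4·5.67×10⁻⁸·(63.8)⁴ = 3.758 W m⁻².
Hence α = 1 − 3.758/4.984 = 0.2461.

0.246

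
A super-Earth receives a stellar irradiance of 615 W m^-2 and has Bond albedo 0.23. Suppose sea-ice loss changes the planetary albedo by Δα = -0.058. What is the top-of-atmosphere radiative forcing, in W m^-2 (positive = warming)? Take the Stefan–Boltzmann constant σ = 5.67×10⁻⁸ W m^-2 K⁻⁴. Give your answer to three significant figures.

TOA radiative forcing: ΔF = −S·Δα/4 = −615.0·(-0.058)/4 = 8.918 W m^-2.

8.92 W m^-2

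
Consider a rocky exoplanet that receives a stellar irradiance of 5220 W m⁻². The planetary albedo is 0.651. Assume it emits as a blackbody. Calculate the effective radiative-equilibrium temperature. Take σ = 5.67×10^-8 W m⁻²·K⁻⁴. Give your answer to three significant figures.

Averaging over the sphere, the absorbed flux is S(1−α)/4 = 455.4 W m⁻².
Balancing against σT⁴: T = (455.4/5.67×10⁻⁸)^(1/4) = 299.4 K.

299 K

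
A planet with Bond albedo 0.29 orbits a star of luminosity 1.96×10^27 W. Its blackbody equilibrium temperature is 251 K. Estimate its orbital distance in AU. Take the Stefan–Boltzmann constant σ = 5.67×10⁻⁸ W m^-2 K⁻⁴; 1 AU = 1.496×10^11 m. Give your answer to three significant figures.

2.34 AU

The flux needed for this T is 4σT⁴/(1−0.29) = 1268 W m^-2.
S = L/(4πd²) → d = √(L/4πS) = √(1.96×10^27/(4π·1268)) = 3.507×10^11 m = 2.345 AU.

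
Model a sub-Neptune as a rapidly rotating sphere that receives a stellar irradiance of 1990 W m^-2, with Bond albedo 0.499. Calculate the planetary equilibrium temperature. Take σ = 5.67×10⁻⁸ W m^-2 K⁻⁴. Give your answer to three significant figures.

Averaging over the sphere, the absorbed flux is S(1−α)/4 = 249.2 W m^-2.
Balancing against σT⁴: T = (249.2/5.67×10⁻⁸)^(1/4) = 257.5 K.

257 kelvin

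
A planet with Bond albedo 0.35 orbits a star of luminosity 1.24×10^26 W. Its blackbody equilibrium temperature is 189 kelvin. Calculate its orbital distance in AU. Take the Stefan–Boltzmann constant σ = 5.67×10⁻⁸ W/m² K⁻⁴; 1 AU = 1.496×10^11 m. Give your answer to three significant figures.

0.995 AU

Energy balance gives S = 4σT⁴/(1−α) = 445.2 W/m².
Then d = [L/(4πS)]^(1/2) = 1.489×10^11 m, i.e. 0.9951 AU.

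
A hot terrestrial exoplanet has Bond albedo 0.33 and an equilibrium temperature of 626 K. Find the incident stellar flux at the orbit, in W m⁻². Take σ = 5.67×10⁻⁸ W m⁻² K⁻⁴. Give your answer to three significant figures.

Invert the energy balance for S: S = 4σT⁴/(1−α).
σT⁴ = 5.67×10⁻⁸·(626)⁴ = 8707 W m⁻².
S = 4·8707/0.67 = 51980 W m⁻².

52000 W m⁻²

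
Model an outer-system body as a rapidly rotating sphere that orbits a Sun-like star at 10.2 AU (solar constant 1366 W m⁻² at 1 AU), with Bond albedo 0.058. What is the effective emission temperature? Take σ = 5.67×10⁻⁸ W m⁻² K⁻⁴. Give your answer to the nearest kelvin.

By the inverse-square law, S = 1366/10.2² = 13.13 W m⁻².
Averaging over the sphere, the absorbed flux is S(1−α)/4 = 3.092 W m⁻².
Set σT⁴ = 3.092 → T = (3.092/σ)^(1/4) = 85.93 K.

86 kelvin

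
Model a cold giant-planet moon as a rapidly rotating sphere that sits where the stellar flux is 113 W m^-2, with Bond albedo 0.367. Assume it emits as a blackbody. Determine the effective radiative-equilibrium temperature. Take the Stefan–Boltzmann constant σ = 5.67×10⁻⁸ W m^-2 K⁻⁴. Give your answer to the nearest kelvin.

133 K

Averaging over the sphere, the absorbed flux is S(1−α)/4 = 17.88 W m^-2.
In equilibrium σT⁴ equals this, so T = 133.3 K.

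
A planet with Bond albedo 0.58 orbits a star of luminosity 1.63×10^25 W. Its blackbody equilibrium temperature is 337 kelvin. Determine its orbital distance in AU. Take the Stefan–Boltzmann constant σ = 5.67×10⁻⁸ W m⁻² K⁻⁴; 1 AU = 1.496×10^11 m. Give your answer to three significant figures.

0.0912 AU

The flux needed for this T is 4σT⁴/(1−0.58) = 6965 W m⁻².
Then d = [L/(4πS)]^(1/2) = 1.365×10^10 m, i.e. 0.09122 AU.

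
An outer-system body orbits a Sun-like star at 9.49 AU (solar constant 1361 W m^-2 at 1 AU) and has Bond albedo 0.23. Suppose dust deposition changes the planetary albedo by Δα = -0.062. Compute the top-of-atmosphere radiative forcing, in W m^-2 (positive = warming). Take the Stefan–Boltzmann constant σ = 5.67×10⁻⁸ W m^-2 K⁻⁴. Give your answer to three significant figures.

0.234 W m^-2

By the inverse-square law, S = 1361/9.49² = 15.11 W m^-2.
The change in absorbed flux is Δ[S(1−α)/4] = −SΔα/4 = 0.2342 W m^-2.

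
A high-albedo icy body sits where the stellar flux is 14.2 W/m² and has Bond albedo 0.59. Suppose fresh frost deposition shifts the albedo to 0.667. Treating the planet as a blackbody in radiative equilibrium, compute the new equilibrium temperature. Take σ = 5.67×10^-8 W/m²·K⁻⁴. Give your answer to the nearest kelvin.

With the new albedo, S(1−α₂)/4 = 1.182 W/m², so T₂ = 67.57 K.

68 K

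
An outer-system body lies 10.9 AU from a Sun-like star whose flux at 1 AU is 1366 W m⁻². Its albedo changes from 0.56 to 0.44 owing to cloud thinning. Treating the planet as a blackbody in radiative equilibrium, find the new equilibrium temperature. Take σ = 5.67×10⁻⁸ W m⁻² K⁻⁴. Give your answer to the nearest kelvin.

Irradiance scales as 1/d², so S = 1366 W m⁻² × (1/10.9)² = 11.50 W m⁻².
T₂ = [S(1−α₂)/(4σ)]^(1/4) = [11.50·0.56/(4σ)]^(1/4) = 72.99 K.

73 K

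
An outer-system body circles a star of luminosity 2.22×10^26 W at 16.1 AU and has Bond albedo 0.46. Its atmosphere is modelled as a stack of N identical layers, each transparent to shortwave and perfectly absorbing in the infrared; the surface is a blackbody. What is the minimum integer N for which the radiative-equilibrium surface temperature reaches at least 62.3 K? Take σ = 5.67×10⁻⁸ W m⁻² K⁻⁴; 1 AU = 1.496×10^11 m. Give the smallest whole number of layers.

Orbital distance: d = 16.1 AU = 2.409×10^12 m.
Flux at the orbit: S = L/(4πd²) = 2.22×10^26/(4π·(2.41×10^12)²) = 3.045 W m⁻².
The effective emission temperature is T_e = [S(1−α)/(4σ)]^¼ = 51.89 K.
Need (N+1)T_e⁴ ≥ T_s⁴, i.e. N+1 ≥ (62.3/51.89)⁴ = 2.078.
So N ≥ 1.078; the smallest integer is N = 2.

2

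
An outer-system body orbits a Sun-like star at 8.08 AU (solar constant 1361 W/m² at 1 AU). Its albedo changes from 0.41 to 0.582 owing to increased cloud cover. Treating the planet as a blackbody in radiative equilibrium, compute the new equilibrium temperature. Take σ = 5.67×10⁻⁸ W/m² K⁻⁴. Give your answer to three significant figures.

78.7 K

Irradiance scales as 1/d², so S = 1361 W/m² × (1/8.08)² = 20.85 W/m².
With the new albedo, S(1−α₂)/4 = 2.178 W/m², so T₂ = 78.73 K.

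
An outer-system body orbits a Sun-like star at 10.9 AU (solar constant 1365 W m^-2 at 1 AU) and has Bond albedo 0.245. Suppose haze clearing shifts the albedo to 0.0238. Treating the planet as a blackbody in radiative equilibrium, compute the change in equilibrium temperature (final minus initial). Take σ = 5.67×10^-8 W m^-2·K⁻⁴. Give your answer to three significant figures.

Flux at the orbit: S = 1365/(10.9)² = 11.49 W m^-2.
Before: T₁ = [11.49·0.755/(4σ)]^(1/4) = 78.64 K.
With α = 0.0238, T₂ = 83.86 K.
ΔT = T₂ − T₁ = 5.217 K.

5.22 kelvin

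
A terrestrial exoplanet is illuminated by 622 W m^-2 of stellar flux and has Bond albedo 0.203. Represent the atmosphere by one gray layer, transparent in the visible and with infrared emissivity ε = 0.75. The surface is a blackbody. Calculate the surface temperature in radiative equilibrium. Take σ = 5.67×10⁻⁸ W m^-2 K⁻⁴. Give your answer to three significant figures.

243 K

The planet radiates to space at T_e = [S(1−α)/(4σ)]^(1/4) = 216.2 K.
The surface balance (absorbed SW + ε·downward IR = σT_s⁴) with T_a⁴ = T_s⁴/2 reduces to T_s = T_e·[2/(2−ε)]^¼ = 243.2 K.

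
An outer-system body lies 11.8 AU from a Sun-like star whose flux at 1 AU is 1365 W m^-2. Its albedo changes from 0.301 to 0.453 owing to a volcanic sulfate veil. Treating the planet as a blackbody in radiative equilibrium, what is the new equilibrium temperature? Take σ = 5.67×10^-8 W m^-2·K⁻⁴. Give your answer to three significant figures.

69.7 K

Irradiance scales as 1/d², so S = 1365 W m^-2 × (1/11.8)² = 9.803 W m^-2.
New equilibrium: T₂ = [(1−0.453)·9.803/(4σ)]^(1/4) = 69.73 K.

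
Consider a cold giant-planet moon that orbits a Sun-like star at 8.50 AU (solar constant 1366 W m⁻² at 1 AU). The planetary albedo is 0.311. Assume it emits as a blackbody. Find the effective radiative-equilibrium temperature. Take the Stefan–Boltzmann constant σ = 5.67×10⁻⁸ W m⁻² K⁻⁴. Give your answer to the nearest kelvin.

Irradiance scales as 1/d², so S = 1366 W m⁻² × (1/8.50)² = 18.91 W m⁻².
The planet absorbs (1−α)S over its disc πR² and re-emits over 4πR², so the mean absorbed flux is (1−0.311)·18.91/4 = 3.257 W m⁻².
Set σT⁴ = 3.257 → T = (3.257/σ)^(1/4) = 87.06 K.

87 kelvin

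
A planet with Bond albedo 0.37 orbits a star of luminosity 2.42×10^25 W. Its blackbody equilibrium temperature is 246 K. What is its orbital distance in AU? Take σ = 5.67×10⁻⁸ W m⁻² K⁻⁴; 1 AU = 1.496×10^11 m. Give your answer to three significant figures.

Energy balance gives S = 4σT⁴/(1−α) = 1318 W m⁻².
Then d = [L/(4πS)]^(1/2) = 3.822×10^10 m, i.e. 0.2555 AU.

0.255 AU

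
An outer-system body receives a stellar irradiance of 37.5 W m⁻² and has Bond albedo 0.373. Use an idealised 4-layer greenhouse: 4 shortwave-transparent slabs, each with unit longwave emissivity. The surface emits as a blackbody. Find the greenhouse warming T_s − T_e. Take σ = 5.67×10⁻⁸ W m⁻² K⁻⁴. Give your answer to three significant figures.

OLR = S(1−α)/4 = 5.878 W m⁻²; the top layer radiates at T_e = 100.9 K.
T_s = (N+1)^(1/4)·T_e = 150.9 K.
So the greenhouse effect raises the surface by 150.9 − 100.9 = 49.98 K.

50.0 K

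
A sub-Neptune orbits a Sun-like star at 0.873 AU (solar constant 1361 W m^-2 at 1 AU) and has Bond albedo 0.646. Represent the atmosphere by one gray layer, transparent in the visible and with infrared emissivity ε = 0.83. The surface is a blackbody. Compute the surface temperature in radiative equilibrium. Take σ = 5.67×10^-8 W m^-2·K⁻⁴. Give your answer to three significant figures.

By the inverse-square law, S = 1361/0.873² = 1786 W m^-2.
Effective emission temperature (TOA balance): σT_e⁴ = S(1−α)/4 = 158.0 W m^-2 → T_e = 229.8 K.
The surface balance (absorbed SW + ε·downward IR = σT_s⁴) with T_a⁴ = T_s⁴/2 reduces to T_s = T_e·[2/(2−ε)]^¼ = 262.7 K.

263 K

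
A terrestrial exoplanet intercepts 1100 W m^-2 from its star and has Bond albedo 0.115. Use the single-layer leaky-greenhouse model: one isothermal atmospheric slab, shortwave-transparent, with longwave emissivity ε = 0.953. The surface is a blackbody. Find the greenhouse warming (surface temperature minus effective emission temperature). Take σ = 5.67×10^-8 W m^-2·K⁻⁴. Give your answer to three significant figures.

At the top of the atmosphere, σT_e⁴ = S(1−α)/4 = 243.4 W m^-2, giving T_e = 256.0 K.
Surface balance with a leaky layer gives σT_s⁴ = σT_e⁴·2/(2−ε), so T_s = T_e·[2/(2−0.953)]^(1/4) = 300.9 K.
T_s − T_e = 300.9 − 256.0 = 44.95 K.

45.0 K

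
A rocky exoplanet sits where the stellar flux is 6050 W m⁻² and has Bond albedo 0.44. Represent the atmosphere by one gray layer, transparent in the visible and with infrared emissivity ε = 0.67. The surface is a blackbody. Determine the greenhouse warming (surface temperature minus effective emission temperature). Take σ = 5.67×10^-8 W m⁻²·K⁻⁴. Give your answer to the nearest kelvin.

Effective emission temperature (TOA balance): σT_e⁴ = S(1−α)/4 = 847.0 W m⁻² → T_e = 349.6 K.
Surface balance with a leaky layer gives σT_s⁴ = σT_e⁴·2/(2−ε), so T_s = T_e·[2/(2−0.67)]^(1/4) = 387.1 K.
T_s − T_e = 387.1 − 349.6 = 37.54 K.

38 kelvin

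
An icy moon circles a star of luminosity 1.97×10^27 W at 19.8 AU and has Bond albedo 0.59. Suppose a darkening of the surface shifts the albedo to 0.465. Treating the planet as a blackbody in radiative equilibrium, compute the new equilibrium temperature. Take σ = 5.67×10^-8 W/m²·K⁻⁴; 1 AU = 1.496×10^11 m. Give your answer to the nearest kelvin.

81 K

d = 19.8 × 1.496×10^11 m = 2.962×10^12 m.
Spreading L over a sphere of radius d: S = 1.97×10^27/(4π·2.96×10^12²) = 17.87 W/m².
New equilibrium: T₂ = [(1−0.465)·17.87/(4σ)]^(1/4) = 80.57 K.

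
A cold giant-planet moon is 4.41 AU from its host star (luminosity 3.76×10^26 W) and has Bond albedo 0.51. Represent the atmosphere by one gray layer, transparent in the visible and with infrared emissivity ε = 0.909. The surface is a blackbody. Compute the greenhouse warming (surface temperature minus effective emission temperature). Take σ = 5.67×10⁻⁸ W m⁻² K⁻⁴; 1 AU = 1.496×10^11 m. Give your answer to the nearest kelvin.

Orbital distance: d = 4.41 AU = 6.597×10^11 m.
Spreading L over a sphere of radius d: S = 3.76×10^26/(4π·6.60×10^11²) = 68.74 W m⁻².
The planet radiates to space at T_e = [S(1−α)/(4σ)]^(1/4) = 110.4 K.
Surface balance with a leaky layer gives σT_s⁴ = σT_e⁴·2/(2−ε), so T_s = T_e·[2/(2−0.909)]^(1/4) = 128.5 K.
T_s − T_e = 128.5 − 110.4 = 18.06 K.

18 kelvin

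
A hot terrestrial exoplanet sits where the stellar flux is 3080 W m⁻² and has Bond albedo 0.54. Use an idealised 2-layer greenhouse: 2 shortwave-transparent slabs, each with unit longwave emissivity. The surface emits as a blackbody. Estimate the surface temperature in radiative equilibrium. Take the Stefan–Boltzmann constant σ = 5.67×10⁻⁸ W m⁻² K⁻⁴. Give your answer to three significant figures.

The effective emission temperature is T_e = [S(1−α)/(4σ)]^¼ = 281.1 K.
For an N-layer opaque stack, T_s⁴ = (N+1)T_e⁴, hence T_s = (3)^(1/4)×281.1 K = 370.0 K.

370 K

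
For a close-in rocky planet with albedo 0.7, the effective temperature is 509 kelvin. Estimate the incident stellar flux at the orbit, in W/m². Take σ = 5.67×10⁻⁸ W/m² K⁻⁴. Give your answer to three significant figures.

Invert the energy balance for S: S = 4σT⁴/(1−α).
σT⁴ = 5.67×10⁻⁸·(509)⁴ = 3806 W/m².
S = 4·3806/0.3 = 50740 W/m².

50700 W/m²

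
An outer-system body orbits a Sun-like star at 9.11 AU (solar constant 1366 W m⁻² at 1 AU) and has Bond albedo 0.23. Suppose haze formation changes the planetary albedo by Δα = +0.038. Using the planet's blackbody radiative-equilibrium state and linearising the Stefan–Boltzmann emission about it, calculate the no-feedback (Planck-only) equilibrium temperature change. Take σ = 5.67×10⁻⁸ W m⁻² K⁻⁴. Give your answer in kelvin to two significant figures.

By the inverse-square law, S = 1366/9.11² = 16.46 W m⁻².
The baseline emission temperature is T_e = 86.46 K.
TOA radiative forcing: ΔF = −S·Δα/4 = −16.46·(+0.038)/4 = -0.1564 W m⁻².
The Planck feedback parameter is 4σT_e³ = 0.1466 W m⁻²/K.
Hence the no-feedback warming is ΔF/(4σT_e³) = -1.07 K.

-1.1 kelvin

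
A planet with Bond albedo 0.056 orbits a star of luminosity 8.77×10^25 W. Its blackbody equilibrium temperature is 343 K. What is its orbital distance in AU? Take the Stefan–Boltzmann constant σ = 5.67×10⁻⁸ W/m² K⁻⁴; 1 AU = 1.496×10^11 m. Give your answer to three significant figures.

0.306 AU

Energy balance gives S = 4σT⁴/(1−α) = 3325 W/m².
S = L/(4πd²) → d = √(L/4πS) = √(8.77×10^25/(4π·3325)) = 4.581×10^10 m = 0.3062 AU.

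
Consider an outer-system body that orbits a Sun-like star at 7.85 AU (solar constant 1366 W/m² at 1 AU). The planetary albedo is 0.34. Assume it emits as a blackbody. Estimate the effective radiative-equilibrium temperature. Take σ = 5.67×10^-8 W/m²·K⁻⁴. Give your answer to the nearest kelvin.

By the inverse-square law, S = 1366/7.85² = 22.17 W/m².
Averaging over the sphere, the absorbed flux is S(1−α)/4 = 3.658 W/m².
In equilibrium σT⁴ equals this, so T = 89.62 K.

90 K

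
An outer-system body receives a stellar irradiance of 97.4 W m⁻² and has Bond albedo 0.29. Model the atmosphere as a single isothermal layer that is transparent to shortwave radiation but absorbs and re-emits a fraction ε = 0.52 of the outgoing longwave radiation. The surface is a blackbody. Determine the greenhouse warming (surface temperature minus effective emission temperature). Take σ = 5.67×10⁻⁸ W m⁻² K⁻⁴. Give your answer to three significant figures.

Effective emission temperature (TOA balance): σT_e⁴ = S(1−α)/4 = 17.29 W m⁻² → T_e = 132.1 K.
Surface balance with a leaky layer gives σT_s⁴ = σT_e⁴·2/(2−ε), so T_s = T_e·[2/(2−0.52)]^(1/4) = 142.5 K.
Greenhouse warming: T_s − T_e = 10.33 K.

10.3 K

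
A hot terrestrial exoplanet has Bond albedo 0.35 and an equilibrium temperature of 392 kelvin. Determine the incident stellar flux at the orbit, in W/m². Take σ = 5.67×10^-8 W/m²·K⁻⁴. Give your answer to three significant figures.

8240 W/m²

Invert the energy balance for S: S = 4σT⁴/(1−α).
σT⁴ = 5.67×10⁻⁸·(392)⁴ = 1339 W/m².
So S = 4×1339/(1−0.35) = 8239 W/m².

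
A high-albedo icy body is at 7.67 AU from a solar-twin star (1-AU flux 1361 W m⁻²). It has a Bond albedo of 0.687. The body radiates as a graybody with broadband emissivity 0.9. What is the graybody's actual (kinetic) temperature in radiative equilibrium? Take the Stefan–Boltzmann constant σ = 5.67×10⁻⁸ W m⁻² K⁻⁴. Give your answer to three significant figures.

By the inverse-square law, S = 1361/7.67² = 23.13 W m⁻².
Averaging over the sphere, the absorbed flux is S(1−α)/4 = 1.810 W m⁻².
Radiative balance εσT⁴ = 1.810 gives T = [1.810/(0.9·σ)]^(1/4) = 77.18 K.

77.2 kelvin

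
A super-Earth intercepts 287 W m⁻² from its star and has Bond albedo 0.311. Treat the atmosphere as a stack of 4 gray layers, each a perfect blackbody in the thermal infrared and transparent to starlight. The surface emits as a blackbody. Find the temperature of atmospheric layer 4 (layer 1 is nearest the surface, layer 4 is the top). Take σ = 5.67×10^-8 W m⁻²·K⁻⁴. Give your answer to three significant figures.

172 K

OLR = S(1−α)/4 = 49.44 W m⁻²; the top layer radiates at T_e = 171.8 K.
In the N-layer model, layer k (counted from the surface) has T_k = (N+1−k)^(1/4)·T_e.
With k = 4: T_4 = (4+1−4)^¼·171.8 K = 171.8 K.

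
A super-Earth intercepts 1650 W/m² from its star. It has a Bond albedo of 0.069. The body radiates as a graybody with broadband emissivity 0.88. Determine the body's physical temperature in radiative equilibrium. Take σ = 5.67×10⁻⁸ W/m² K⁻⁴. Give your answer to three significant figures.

296 kelvin

Absorbed flux (global mean): S(1−α)/4 = 1650·0.931/4 = 384.0 W/m².
Equating to εσT⁴ with ε = 0.88: T = (384.0/0.88σ)^(1/4) = 296.2 K.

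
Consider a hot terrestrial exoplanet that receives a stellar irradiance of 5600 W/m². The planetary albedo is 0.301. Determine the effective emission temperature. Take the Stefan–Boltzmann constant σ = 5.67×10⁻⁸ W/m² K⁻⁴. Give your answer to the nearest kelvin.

362 kelvin

The planet absorbs (1−α)S over its disc πR² and re-emits over 4πR², so the mean absorbed flux is (1−0.301)·5600/4 = 978.6 W/m².
In equilibrium σT⁴ equals this, so T = 362.5 K.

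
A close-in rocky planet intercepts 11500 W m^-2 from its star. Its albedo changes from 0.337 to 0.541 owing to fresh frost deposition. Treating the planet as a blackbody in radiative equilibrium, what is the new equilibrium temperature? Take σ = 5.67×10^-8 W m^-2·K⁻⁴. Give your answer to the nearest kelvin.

391 K

T₂ = [S(1−α₂)/(4σ)]^(1/4) = [11500·0.459/(4σ)]^(1/4) = 390.6 K.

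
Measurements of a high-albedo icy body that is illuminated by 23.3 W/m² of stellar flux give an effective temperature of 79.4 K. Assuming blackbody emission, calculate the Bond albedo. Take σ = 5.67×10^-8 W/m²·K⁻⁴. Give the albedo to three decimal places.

From σT⁴ = S(1−α)/4 we invert for α: 1−α = 4σT⁴/S.
σT⁴ = 2.254 W/m², so 4σT⁴ = 9.014 W/m².
Hence α = 1 − 9.014/23.30 = 0.6131.

0.613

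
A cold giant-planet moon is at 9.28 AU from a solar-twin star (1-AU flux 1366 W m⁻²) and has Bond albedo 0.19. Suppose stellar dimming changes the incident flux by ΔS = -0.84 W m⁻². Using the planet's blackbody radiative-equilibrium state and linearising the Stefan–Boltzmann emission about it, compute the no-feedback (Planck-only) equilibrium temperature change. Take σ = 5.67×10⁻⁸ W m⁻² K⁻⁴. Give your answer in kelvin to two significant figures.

Irradiance scales as 1/d², so S = 1366 W m⁻² × (1/9.28)² = 15.86 W m⁻².
Reference equilibrium: T_e = [S(1−α)/(4σ)]^(1/4) = 86.76 K.
ΔF = Δ[S(1−α)]/4 = (1−0.19)·-0.84/4 = -0.1701 W m⁻².
The Planck feedback parameter is 4σT_e³ = 0.1481 W m⁻²/K.
So ΔT₀ = -0.1701/0.1481 = -1.15 K.

-1.1 kelvin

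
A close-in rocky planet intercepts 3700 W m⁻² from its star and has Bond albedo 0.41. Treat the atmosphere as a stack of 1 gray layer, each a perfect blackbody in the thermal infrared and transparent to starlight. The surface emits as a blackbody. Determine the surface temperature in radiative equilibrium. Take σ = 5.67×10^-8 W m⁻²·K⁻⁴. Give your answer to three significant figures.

The effective emission temperature is T_e = [S(1−α)/(4σ)]^¼ = 313.2 K.
Layer-by-layer balance gives σT_s⁴ = (N+1)σT_e⁴, so T_s = 2^¼·313.2 = 372.5 K.

372 K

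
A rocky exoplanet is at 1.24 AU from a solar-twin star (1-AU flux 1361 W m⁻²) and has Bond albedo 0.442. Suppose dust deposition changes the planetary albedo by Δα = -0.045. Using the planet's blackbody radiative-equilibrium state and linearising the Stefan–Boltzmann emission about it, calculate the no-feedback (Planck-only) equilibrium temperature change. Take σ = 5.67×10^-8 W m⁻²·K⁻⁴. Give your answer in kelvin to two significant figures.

4.4 K

By the inverse-square law, S = 1361/1.24² = 885.1 W m⁻².
The baseline emission temperature is T_e = 216.0 K.
TOA radiative forcing: ΔF = −S·Δα/4 = −885.1·(-0.045)/4 = 9.958 W m⁻².
The Planck feedback parameter is 4σT_e³ = 2.286 W m⁻²/K.
Hence the no-feedback warming is ΔF/(4σT_e³) = 4.36 K.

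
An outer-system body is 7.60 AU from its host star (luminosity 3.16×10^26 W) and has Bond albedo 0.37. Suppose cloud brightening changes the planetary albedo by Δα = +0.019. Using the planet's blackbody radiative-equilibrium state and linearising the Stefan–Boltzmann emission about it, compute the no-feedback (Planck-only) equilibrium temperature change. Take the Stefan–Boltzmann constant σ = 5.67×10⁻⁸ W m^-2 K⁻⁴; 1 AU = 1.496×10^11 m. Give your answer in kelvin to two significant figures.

-0.65 kelvin

d = 7.60 × 1.496×10^11 m = 1.137×10^12 m.
Spreading L over a sphere of radius d: S = 3.16×10^26/(4π·1.14×10^12²) = 19.45 W m^-2.
The baseline emission temperature is T_e = 85.74 K.
TOA radiative forcing: ΔF = −S·Δα/4 = −19.45·(+0.019)/4 = -0.09240 W m^-2.
The Planck feedback parameter is 4σT_e³ = 0.1429 W m^-2/K.
So ΔT₀ = -0.09240/0.1429 = -0.646 K.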